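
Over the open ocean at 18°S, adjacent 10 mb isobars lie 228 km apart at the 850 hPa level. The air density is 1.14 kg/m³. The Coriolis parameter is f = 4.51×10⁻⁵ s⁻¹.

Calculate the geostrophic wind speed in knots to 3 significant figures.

166 knots

Pressure gradient: |∂P/∂n| = 1000 Pa / 228000 m = 4.39×10⁻³ Pa/m
Geostrophic balance (pressure-gradient force = Coriolis force):
V_g = (1/(fρ)) |∂P/∂n| = 4.39×10⁻³ / (4.51×10⁻⁵ × 1.14) = 85.3 m/s
Converting: 85.3 m/s × 1.944 = 166 knots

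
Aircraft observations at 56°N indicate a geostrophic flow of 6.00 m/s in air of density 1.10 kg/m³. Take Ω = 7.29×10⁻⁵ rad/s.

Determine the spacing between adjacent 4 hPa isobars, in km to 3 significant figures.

Coriolis parameter at 56°N:
f = 2Ω sin φ = 2 × 7.29×10⁻⁵ × sin 56° = 1.21×10⁻⁴ s⁻¹
Geostrophic balance rearranged: |∂P/∂n| = f ρ V_g
|∂P/∂n| = 1.21×10⁻⁴ × 1.10 × 6.00 = 7.98×10⁻⁴ Pa/m
Isobar spacing: Δn = ΔP/|∂P/∂n| = 400 Pa / 7.98×10⁻⁴ Pa/m = 501400 m ≈ 501 km

501 km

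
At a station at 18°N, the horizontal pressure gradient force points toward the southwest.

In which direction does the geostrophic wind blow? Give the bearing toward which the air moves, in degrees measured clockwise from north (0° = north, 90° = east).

315°

The pressure-gradient force points toward the southwest (bearing 225°).
Geostrophic balance: in the Northern Hemisphere the Coriolis force deflects motion to the right, so the geostrophic wind blows 90° to the right of the pressure-gradient force (low pressure on the left).
Rotating 225° by 90° clockwise gives 315° — the wind blows toward the northwest.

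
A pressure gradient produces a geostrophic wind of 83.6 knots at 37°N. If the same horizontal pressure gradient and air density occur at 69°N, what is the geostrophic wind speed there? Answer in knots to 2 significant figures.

54 knots

With the same pressure gradient and density, V_g ∝ 1/f ∝ 1/sin φ.
V₂ = V₁ · sin φ₁ / sin φ₂ = 83.6 × sin 37° / sin 69°
V₂ = 83.6 × 0.6018/0.9336 = 54 knots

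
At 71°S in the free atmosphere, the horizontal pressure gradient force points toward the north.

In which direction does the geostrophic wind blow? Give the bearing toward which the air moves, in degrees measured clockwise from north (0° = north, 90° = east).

The pressure-gradient force points toward the north (bearing 000°).
Geostrophic balance: in the Southern Hemisphere the Coriolis force deflects motion to the left, so the geostrophic wind blows 90° to the left of the pressure-gradient force (low pressure on the right).
Rotating 000° by 90° counterclockwise gives 270° — the wind blows toward the west.

270°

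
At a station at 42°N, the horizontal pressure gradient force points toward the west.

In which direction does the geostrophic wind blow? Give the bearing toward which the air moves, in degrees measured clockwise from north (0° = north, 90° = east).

000°

The pressure-gradient force points toward the west (bearing 270°).
Geostrophic balance: in the Northern Hemisphere the Coriolis force deflects motion to the right, so the geostrophic wind blows 90° to the right of the pressure-gradient force (low pressure on the left).
Rotating 270° by 90° clockwise gives 000° — the wind blows toward the north.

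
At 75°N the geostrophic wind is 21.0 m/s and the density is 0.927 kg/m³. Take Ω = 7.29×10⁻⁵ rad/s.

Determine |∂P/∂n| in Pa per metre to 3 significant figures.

Coriolis parameter at 75°N:
f = 2Ω sin φ = 2 × 7.29×10⁻⁵ × sin 75° = 1.41×10⁻⁴ s⁻¹
Geostrophic balance rearranged: |∂P/∂n| = f ρ V_g
|∂P/∂n| = 1.41×10⁻⁴ × 0.927 × 21.0 = 2.74×10⁻³ Pa/m

2.74×10⁻³ Pa/m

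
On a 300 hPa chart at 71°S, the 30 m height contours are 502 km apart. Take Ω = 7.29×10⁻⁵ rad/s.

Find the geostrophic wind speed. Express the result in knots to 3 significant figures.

8.27 knots

Coriolis parameter at 71°S:
f = 2Ω sin φ = 2 × 7.29×10⁻⁵ × sin 71° = 1.38×10⁻⁴ s⁻¹
Height gradient: |∂Z/∂n| = 30 m / 502000 m = 5.98×10⁻⁵
On a pressure surface, geostrophic balance gives V_g = (g/f)|∂Z/∂n|:
V_g = 9.81 × 5.98×10⁻⁵ / 1.38×10⁻⁴ = 4.25 m/s
Converting: 4.25 m/s × 1.944 = 8.27 knots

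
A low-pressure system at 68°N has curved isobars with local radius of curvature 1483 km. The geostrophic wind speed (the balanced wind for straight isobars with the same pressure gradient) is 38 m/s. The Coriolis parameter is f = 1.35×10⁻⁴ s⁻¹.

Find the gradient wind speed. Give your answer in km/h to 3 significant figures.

Around a low, centrifugal force acts outward with Coriolis, so pressure-gradient force balances both:
(1/ρ)|∂P/∂n| = fV + V²/R  →  V² + fR·V − fR·V_g = 0
With fR = 1.35×10⁻⁴ × 1483×10³ m = 200 m/s:
V = [−fR + √((fR)² + 4 fR V_g)]/2 = [−200 + √(200² + 4×200×38)]/2 = 32.7 m/s
Subgeostrophic (V < V_g = 38 m/s), as expected around a low.
Converting: 32.7 m/s × 3.6 = 118 km/h

118 km/h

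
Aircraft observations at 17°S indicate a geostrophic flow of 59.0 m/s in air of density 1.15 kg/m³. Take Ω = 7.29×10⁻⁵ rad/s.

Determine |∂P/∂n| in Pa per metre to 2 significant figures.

Coriolis parameter at 17°S:
f = 2Ω sin φ = 2 × 7.29×10⁻⁵ × sin 17° = 4.26×10⁻⁵ s⁻¹
Geostrophic balance rearranged: |∂P/∂n| = f ρ V_g
|∂P/∂n| = 4.26×10⁻⁵ × 1.15 × 59.0 = 2.89×10⁻³ Pa/m

2.9×10⁻³ Pa/m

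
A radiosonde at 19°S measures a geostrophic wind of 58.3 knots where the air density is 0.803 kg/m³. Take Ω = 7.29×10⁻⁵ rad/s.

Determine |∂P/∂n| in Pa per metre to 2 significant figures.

1.1×10⁻³ Pa/m

Coriolis parameter at 19°S:
f = 2Ω sin φ = 2 × 7.29×10⁻⁵ × sin 19° = 4.75×10⁻⁵ s⁻¹
Wind speed in SI: 58.3 knots = 30.0 m/s
Geostrophic balance rearranged: |∂P/∂n| = f ρ V_g
|∂P/∂n| = 4.75×10⁻⁵ × 0.803 × 30.0 = 1.14×10⁻³ Pa/m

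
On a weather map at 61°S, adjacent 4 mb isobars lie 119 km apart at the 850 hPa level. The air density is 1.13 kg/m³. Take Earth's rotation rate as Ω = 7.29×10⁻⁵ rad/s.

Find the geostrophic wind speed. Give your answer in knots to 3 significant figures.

Coriolis parameter at 61°S:
f = 2Ω sin φ = 2 × 7.29×10⁻⁵ × sin 61° = 1.28×10⁻⁴ s⁻¹
Pressure gradient: |∂P/∂n| = 400 Pa / 119000 m = 3.36×10⁻³ Pa/m
Geostrophic balance (pressure-gradient force = Coriolis force):
V_g = (1/(fρ)) |∂P/∂n| = 3.36×10⁻³ / (1.28×10⁻⁴ × 1.13) = 23.3 m/s
Converting: 23.3 m/s × 1.944 = 45.3 knots

45.3 knots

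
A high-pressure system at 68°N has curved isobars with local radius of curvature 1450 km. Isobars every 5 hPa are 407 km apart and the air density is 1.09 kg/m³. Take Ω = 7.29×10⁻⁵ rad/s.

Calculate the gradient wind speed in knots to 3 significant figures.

Coriolis parameter at 68°N:
f = 2Ω sin φ = 2 × 7.29×10⁻⁵ × sin 68° = 1.35×10⁻⁴ s⁻¹
Pressure gradient: |∂P/∂n| = 500 Pa / 407000 m = 1.23×10⁻³ Pa/m
Geostrophic speed: V_g = |∂P/∂n|/(fρ) = 1.23×10⁻³/(1.35×10⁻⁴ × 1.09) = 8.34 m/s
Around a high, pressure-gradient force acts outward with centrifugal, so Coriolis balances both:
fV = (1/ρ)|∂P/∂n| + V²/R  →  V² − fR·V + fR·V_g = 0
With fR = 1.35×10⁻⁴ × 1450×10³ m = 196 m/s:
V = [fR − √((fR)² − 4 fR V_g)]/2 = [196 − √(196² − 4×196×8.34)]/2 = 8.73 m/s
Supergeostrophic (V > V_g = 8.34 m/s), as expected around a high.
Converting: 8.73 m/s × 1.944 = 17.0 knots

17.0 knots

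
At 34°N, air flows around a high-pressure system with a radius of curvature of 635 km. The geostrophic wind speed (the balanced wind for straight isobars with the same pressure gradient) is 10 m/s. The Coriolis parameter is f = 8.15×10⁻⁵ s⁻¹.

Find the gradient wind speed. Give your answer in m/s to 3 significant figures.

13.5 m/s

Around a high, pressure-gradient force acts outward with centrifugal, so Coriolis balances both:
fV = (1/ρ)|∂P/∂n| + V²/R  →  V² − fR·V + fR·V_g = 0
With fR = 8.15×10⁻⁵ × 635×10³ m = 51.8 m/s:
V = [fR − √((fR)² − 4 fR V_g)]/2 = [51.8 − √(51.8² − 4×51.8×10)]/2 = 13.5 m/s
Supergeostrophic (V > V_g = 10 m/s), as expected around a high.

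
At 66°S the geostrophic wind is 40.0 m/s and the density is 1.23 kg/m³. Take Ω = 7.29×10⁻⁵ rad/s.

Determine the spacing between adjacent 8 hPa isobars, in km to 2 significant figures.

Coriolis parameter at 66°S:
f = 2Ω sin φ = 2 × 7.29×10⁻⁵ × sin 66° = 1.33×10⁻⁴ s⁻¹
Geostrophic balance rearranged: |∂P/∂n| = f ρ V_g
|∂P/∂n| = 1.33×10⁻⁴ × 1.23 × 40.0 = 6.55×10⁻³ Pa/m
Isobar spacing: Δn = ΔP/|∂P/∂n| = 800 Pa / 6.55×10⁻³ Pa/m = 122078 m ≈ 120 km

120 km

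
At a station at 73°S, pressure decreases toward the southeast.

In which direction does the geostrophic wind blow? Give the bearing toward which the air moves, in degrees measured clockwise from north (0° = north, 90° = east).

The pressure-gradient force points toward the southeast (bearing 135°).
Geostrophic balance: in the Southern Hemisphere the Coriolis force deflects motion to the left, so the geostrophic wind blows 90° to the left of the pressure-gradient force (low pressure on the right).
Rotating 135° by 90° counterclockwise gives 045° — the wind blows toward the northeast.

045°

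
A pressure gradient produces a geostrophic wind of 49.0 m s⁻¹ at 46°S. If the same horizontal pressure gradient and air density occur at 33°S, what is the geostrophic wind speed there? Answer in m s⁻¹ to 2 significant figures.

65 m s⁻¹

With the same pressure gradient and density, V_g ∝ 1/f ∝ 1/sin φ.
V₂ = V₁ · sin φ₁ / sin φ₂ = 49.0 × sin 46° / sin 33°
V₂ = 49.0 × 0.7193/0.5446 = 65 m s⁻¹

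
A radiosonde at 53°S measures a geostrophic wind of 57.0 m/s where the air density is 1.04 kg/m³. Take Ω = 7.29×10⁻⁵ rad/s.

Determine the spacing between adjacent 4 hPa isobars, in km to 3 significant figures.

57.9 km

Coriolis parameter at 53°S:
f = 2Ω sin φ = 2 × 7.29×10⁻⁵ × sin 53° = 1.16×10⁻⁴ s⁻¹
Geostrophic balance rearranged: |∂P/∂n| = f ρ V_g
|∂P/∂n| = 1.16×10⁻⁴ × 1.04 × 57.0 = 6.90×10⁻³ Pa/m
Isobar spacing: Δn = ΔP/|∂P/∂n| = 400 Pa / 6.90×10⁻³ Pa/m = 57949 m ≈ 57.9 km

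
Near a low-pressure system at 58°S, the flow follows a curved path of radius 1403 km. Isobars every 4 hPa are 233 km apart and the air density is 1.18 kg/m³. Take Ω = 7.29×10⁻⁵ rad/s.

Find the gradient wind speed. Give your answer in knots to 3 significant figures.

Coriolis parameter at 58°S:
f = 2Ω sin φ = 2 × 7.29×10⁻⁵ × sin 58° = 1.24×10⁻⁴ s⁻¹
Pressure gradient: |∂P/∂n| = 400 Pa / 233000 m = 1.72×10⁻³ Pa/m
Geostrophic speed: V_g = |∂P/∂n|/(fρ) = 1.72×10⁻³/(1.24×10⁻⁴ × 1.18) = 11.8 m/s
Around a low, centrifugal force acts outward with Coriolis, so pressure-gradient force balances both:
(1/ρ)|∂P/∂n| = fV + V²/R  →  V² + fR·V − fR·V_g = 0
With fR = 1.24×10⁻⁴ × 1403×10³ m = 173 m/s:
V = [−fR + √((fR)² + 4 fR V_g)]/2 = [−173 + √(173² + 4×173×11.8)]/2 = 11.1 m/s
Subgeostrophic (V < V_g = 11.8 m/s), as expected around a low.
Converting: 11.1 m/s × 1.944 = 21.5 knots

21.5 knots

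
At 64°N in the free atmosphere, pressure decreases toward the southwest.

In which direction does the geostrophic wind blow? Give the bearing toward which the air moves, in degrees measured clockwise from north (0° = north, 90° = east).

The pressure-gradient force points toward the southwest (bearing 225°).
Geostrophic balance: in the Northern Hemisphere the Coriolis force deflects motion to the right, so the geostrophic wind blows 90° to the right of the pressure-gradient force (low pressure on the left).
Rotating 225° by 90° clockwise gives 315° — the wind blows toward the northwest.

315°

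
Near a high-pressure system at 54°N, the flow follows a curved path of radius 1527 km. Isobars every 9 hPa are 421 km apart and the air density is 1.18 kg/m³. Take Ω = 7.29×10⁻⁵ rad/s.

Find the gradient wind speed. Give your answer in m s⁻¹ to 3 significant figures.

17.0 m s⁻¹

Coriolis parameter at 54°N:
f = 2Ω sin φ = 2 × 7.29×10⁻⁵ × sin 54° = 1.18×10⁻⁴ s⁻¹
Pressure gradient: |∂P/∂n| = 900 Pa / 421000 m = 2.14×10⁻³ Pa/m
Geostrophic speed: V_g = |∂P/∂n|/(fρ) = 2.14×10⁻³/(1.18×10⁻⁴ × 1.18) = 15.4 m/s
Around a high, pressure-gradient force acts outward with centrifugal, so Coriolis balances both:
fV = (1/ρ)|∂P/∂n| + V²/R  →  V² − fR·V + fR·V_g = 0
With fR = 1.18×10⁻⁴ × 1527×10³ m = 180 m/s:
V = [fR − √((fR)² − 4 fR V_g)]/2 = [180 − √(180² − 4×180×15.4)]/2 = 17 m/s
Supergeostrophic (V > V_g = 15.4 m/s), as expected around a high.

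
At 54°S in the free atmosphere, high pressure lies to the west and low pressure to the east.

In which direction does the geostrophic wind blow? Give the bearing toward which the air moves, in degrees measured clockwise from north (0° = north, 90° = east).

000°

The pressure-gradient force points toward the east (bearing 090°).
Geostrophic balance: in the Southern Hemisphere the Coriolis force deflects motion to the left, so the geostrophic wind blows 90° to the left of the pressure-gradient force (low pressure on the right).
Rotating 090° by 90° counterclockwise gives 000° — the wind blows toward the north.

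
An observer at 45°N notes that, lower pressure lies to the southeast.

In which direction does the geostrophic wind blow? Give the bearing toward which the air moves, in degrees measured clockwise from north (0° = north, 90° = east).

The pressure-gradient force points toward the southeast (bearing 135°).
Geostrophic balance: in the Northern Hemisphere the Coriolis force deflects motion to the right, so the geostrophic wind blows 90° to the right of the pressure-gradient force (low pressure on the left).
Rotating 135° by 90° clockwise gives 225° — the wind blows toward the southwest.

225°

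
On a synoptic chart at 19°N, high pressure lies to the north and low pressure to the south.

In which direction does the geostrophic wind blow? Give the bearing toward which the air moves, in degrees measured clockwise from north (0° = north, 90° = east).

270°

The pressure-gradient force points toward the south (bearing 180°).
Geostrophic balance: in the Northern Hemisphere the Coriolis force deflects motion to the right, so the geostrophic wind blows 90° to the right of the pressure-gradient force (low pressure on the left).
Rotating 180° by 90° clockwise gives 270° — the wind blows toward the west.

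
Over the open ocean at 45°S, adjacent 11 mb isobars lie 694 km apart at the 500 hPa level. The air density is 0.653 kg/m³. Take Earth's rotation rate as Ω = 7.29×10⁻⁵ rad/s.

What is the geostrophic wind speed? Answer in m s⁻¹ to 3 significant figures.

Coriolis parameter at 45°S:
f = 2Ω sin φ = 2 × 7.29×10⁻⁵ × sin 45° = 1.03×10⁻⁴ s⁻¹
Pressure gradient: |∂P/∂n| = 1100 Pa / 694000 m = 1.59×10⁻³ Pa/m
Geostrophic balance (pressure-gradient force = Coriolis force):
V_g = (1/(fρ)) |∂P/∂n| = 1.59×10⁻³ / (1.03×10⁻⁴ × 0.653) = 23.5 m/s

23.5 m s⁻¹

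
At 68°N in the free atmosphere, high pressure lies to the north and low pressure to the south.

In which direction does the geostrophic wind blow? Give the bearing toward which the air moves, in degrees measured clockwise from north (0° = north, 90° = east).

270°

The pressure-gradient force points toward the south (bearing 180°).
Geostrophic balance: in the Northern Hemisphere the Coriolis force deflects motion to the right, so the geostrophic wind blows 90° to the right of the pressure-gradient force (low pressure on the left).
Rotating 180° by 90° clockwise gives 270° — the wind blows toward the west.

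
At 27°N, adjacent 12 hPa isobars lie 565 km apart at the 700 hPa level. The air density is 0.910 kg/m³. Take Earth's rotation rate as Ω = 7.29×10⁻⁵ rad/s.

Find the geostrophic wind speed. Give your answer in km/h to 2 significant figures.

Coriolis parameter at 27°N:
f = 2Ω sin φ = 2 × 7.29×10⁻⁵ × sin 27° = 6.62×10⁻⁵ s⁻¹
Pressure gradient: |∂P/∂n| = 1200 Pa / 565000 m = 2.12×10⁻³ Pa/m
Geostrophic balance (pressure-gradient force = Coriolis force):
V_g = (1/(fρ)) |∂P/∂n| = 2.12×10⁻³ / (6.62×10⁻⁵ × 0.910) = 35.3 m/s
Converting: 35.3 m/s × 3.6 = 130 km/h

130 km/h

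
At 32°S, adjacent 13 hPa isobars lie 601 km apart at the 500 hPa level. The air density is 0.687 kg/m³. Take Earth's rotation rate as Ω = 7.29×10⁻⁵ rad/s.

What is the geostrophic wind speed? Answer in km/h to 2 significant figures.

150 km/h

Coriolis parameter at 32°S:
f = 2Ω sin φ = 2 × 7.29×10⁻⁵ × sin 32° = 7.73×10⁻⁵ s⁻¹
Pressure gradient: |∂P/∂n| = 1300 Pa / 601000 m = 2.16×10⁻³ Pa/m
Geostrophic balance (pressure-gradient force = Coriolis force):
V_g = (1/(fρ)) |∂P/∂n| = 2.16×10⁻³ / (7.73×10⁻⁵ × 0.687) = 40.8 m/s
Converting: 40.8 m/s × 3.6 = 150 km/h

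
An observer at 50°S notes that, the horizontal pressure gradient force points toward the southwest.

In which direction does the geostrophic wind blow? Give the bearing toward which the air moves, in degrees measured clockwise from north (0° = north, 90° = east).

The pressure-gradient force points toward the southwest (bearing 225°).
Geostrophic balance: in the Southern Hemisphere the Coriolis force deflects motion to the left, so the geostrophic wind blows 90° to the left of the pressure-gradient force (low pressure on the right).
Rotating 225° by 90° counterclockwise gives 135° — the wind blows toward the southeast.

135°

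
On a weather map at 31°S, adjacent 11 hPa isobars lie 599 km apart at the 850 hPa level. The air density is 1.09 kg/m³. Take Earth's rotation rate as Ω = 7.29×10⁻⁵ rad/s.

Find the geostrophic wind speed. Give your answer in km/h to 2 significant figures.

Coriolis parameter at 31°S:
f = 2Ω sin φ = 2 × 7.29×10⁻⁵ × sin 31° = 7.51×10⁻⁵ s⁻¹
Pressure gradient: |∂P/∂n| = 1100 Pa / 599000 m = 1.84×10⁻³ Pa/m
Geostrophic balance (pressure-gradient force = Coriolis force):
V_g = (1/(fρ)) |∂P/∂n| = 1.84×10⁻³ / (7.51×10⁻⁵ × 1.09) = 22.4 m/s
Converting: 22.4 m/s × 3.6 = 81 km/h

81 km/h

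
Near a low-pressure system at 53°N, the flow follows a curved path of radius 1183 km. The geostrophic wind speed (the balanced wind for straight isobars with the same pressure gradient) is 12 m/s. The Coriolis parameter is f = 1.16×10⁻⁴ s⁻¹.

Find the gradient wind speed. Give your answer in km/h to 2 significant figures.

40 km/h

Around a low, centrifugal force acts outward with Coriolis, so pressure-gradient force balances both:
(1/ρ)|∂P/∂n| = fV + V²/R  →  V² + fR·V − fR·V_g = 0
With fR = 1.16×10⁻⁴ × 1183×10³ m = 137 m/s:
V = [−fR + √((fR)² + 4 fR V_g)]/2 = [−137 + √(137² + 4×137×12)]/2 = 11.1 m/s
Subgeostrophic (V < V_g = 12 m/s), as expected around a low.
Converting: 11.1 m/s × 3.6 = 40 km/h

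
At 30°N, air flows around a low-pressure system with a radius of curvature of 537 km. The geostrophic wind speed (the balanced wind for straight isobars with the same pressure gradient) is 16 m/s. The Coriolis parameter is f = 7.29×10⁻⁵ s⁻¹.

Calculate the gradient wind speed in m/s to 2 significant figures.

12 m/s

Around a low, centrifugal force acts outward with Coriolis, so pressure-gradient force balances both:
(1/ρ)|∂P/∂n| = fV + V²/R  →  V² + fR·V − fR·V_g = 0
With fR = 7.29×10⁻⁵ × 537×10³ m = 39.1 m/s:
V = [−fR + √((fR)² + 4 fR V_g)]/2 = [−39.1 + √(39.1² + 4×39.1×16)]/2 = 12.2 m/s
Subgeostrophic (V < V_g = 16 m/s), as expected around a low.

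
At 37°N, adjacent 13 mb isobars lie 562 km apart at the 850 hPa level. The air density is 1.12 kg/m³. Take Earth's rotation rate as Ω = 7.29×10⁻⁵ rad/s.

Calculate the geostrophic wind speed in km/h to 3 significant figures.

84.7 km/h

Coriolis parameter at 37°N:
f = 2Ω sin φ = 2 × 7.29×10⁻⁵ × sin 37° = 8.77×10⁻⁵ s⁻¹
Pressure gradient: |∂P/∂n| = 1300 Pa / 562000 m = 2.31×10⁻³ Pa/m
Geostrophic balance (pressure-gradient force = Coriolis force):
V_g = (1/(fρ)) |∂P/∂n| = 2.31×10⁻³ / (8.77×10⁻⁵ × 1.12) = 23.5 m/s
Converting: 23.5 m/s × 3.6 = 84.7 km/h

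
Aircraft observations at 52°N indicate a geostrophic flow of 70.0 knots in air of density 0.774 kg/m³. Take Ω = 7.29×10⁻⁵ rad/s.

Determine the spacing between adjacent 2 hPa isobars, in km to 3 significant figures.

62.5 km

Coriolis parameter at 52°N:
f = 2Ω sin φ = 2 × 7.29×10⁻⁵ × sin 52° = 1.15×10⁻⁴ s⁻¹
Wind speed in SI: 70.0 knots = 36.0 m/s
Geostrophic balance rearranged: |∂P/∂n| = f ρ V_g
|∂P/∂n| = 1.15×10⁻⁴ × 0.774 × 36.0 = 3.20×10⁻³ Pa/m
Isobar spacing: Δn = ΔP/|∂P/∂n| = 200 Pa / 3.20×10⁻³ Pa/m = 62454 m ≈ 62.5 km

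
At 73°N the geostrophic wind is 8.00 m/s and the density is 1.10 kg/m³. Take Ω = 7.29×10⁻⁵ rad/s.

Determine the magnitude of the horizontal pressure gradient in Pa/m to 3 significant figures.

1.23×10⁻³ Pa/m

Coriolis parameter at 73°N:
f = 2Ω sin φ = 2 × 7.29×10⁻⁵ × sin 73° = 1.39×10⁻⁴ s⁻¹
Geostrophic balance rearranged: |∂P/∂n| = f ρ V_g
|∂P/∂n| = 1.39×10⁻⁴ × 1.10 × 8.00 = 1.23×10⁻³ Pa/m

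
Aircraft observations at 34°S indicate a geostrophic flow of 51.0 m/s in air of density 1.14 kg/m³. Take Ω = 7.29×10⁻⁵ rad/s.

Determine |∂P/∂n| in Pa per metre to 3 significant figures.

Coriolis parameter at 34°S:
f = 2Ω sin φ = 2 × 7.29×10⁻⁵ × sin 34° = 8.15×10⁻⁵ s⁻¹
Geostrophic balance rearranged: |∂P/∂n| = f ρ V_g
|∂P/∂n| = 8.15×10⁻⁵ × 1.14 × 51.0 = 4.74×10⁻³ Pa/m

4.74×10⁻³ Pa/m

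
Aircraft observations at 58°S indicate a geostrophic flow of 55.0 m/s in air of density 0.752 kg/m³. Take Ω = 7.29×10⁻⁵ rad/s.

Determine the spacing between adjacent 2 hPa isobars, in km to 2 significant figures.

Coriolis parameter at 58°S:
f = 2Ω sin φ = 2 × 7.29×10⁻⁵ × sin 58° = 1.24×10⁻⁴ s⁻¹
Geostrophic balance rearranged: |∂P/∂n| = f ρ V_g
|∂P/∂n| = 1.24×10⁻⁴ × 0.752 × 55.0 = 5.11×10⁻³ Pa/m
Isobar spacing: Δn = ΔP/|∂P/∂n| = 200 Pa / 5.11×10⁻³ Pa/m = 39109 m ≈ 39 km

39 km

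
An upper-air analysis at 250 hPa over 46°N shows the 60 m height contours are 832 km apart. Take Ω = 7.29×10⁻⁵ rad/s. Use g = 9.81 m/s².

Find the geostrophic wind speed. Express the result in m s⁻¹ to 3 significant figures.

6.75 m s⁻¹

Coriolis parameter at 46°N:
f = 2Ω sin φ = 2 × 7.29×10⁻⁵ × sin 46° = 1.05×10⁻⁴ s⁻¹
Height gradient: |∂Z/∂n| = 60 m / 832000 m = 7.21×10⁻⁵
On a pressure surface, geostrophic balance gives V_g = (g/f)|∂Z/∂n|:
V_g = 9.81 × 7.21×10⁻⁵ / 1.05×10⁻⁴ = 6.75 m/s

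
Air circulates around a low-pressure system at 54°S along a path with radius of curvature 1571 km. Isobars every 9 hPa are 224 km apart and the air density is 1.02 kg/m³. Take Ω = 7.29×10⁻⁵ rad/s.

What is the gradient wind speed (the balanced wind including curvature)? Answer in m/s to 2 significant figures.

29 m/s

Coriolis parameter at 54°S:
f = 2Ω sin φ = 2 × 7.29×10⁻⁵ × sin 54° = 1.18×10⁻⁴ s⁻¹
Pressure gradient: |∂P/∂n| = 900 Pa / 224000 m = 4.02×10⁻³ Pa/m
Geostrophic speed: V_g = |∂P/∂n|/(fρ) = 4.02×10⁻³/(1.18×10⁻⁴ × 1.02) = 33.4 m/s
Around a low, centrifugal force acts outward with Coriolis, so pressure-gradient force balances both:
(1/ρ)|∂P/∂n| = fV + V²/R  →  V² + fR·V − fR·V_g = 0
With fR = 1.18×10⁻⁴ × 1571×10³ m = 185 m/s:
V = [−fR + √((fR)² + 4 fR V_g)]/2 = [−185 + √(185² + 4×185×33.4)]/2 = 28.9 m/s
Subgeostrophic (V < V_g = 33.4 m/s), as expected around a low.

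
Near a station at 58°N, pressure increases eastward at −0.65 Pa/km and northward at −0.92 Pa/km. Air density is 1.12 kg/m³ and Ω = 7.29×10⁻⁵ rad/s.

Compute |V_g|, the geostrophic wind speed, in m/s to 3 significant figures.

Coriolis parameter at 58°N:
f = 2Ω sin φ = 2 × 7.29×10⁻⁵ × sin 58° = 1.24×10⁻⁴ s⁻¹
Component geostrophic relations (x east, y north):
u_g = −(1/(fρ)) ∂P/∂y,  v_g = (1/(fρ)) ∂P/∂x
u_g = −(−0.92×10⁻³)/(1.24×10⁻⁴ × 1.12) = 6.64 m/s;  v_g = (−0.65×10⁻³)/(1.24×10⁻⁴ × 1.12) = −4.69 m/s
|V_g| = √(u_g² + v_g²) = 8.13 m/s

8.13 m/s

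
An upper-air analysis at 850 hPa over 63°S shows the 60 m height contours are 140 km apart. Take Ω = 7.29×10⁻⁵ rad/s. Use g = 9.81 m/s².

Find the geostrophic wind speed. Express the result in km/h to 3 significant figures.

Coriolis parameter at 63°S:
f = 2Ω sin φ = 2 × 7.29×10⁻⁵ × sin 63° = 1.30×10⁻⁴ s⁻¹
Height gradient: |∂Z/∂n| = 60 m / 140000 m = 4.29×10⁻⁴
On a pressure surface, geostrophic balance gives V_g = (g/f)|∂Z/∂n|:
V_g = 9.81 × 4.29×10⁻⁴ / 1.30×10⁻⁴ = 32.4 m/s
Converting: 32.4 m/s × 3.6 = 117 km/h

117 km/h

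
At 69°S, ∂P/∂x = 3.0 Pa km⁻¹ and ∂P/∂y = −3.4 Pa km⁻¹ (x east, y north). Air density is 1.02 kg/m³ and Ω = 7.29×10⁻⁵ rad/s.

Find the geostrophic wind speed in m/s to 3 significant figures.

Coriolis parameter at 69°S:
f = 2Ω sin φ = 2 × 7.29×10⁻⁵ × sin 69° = 1.36×10⁻⁴ s⁻¹
In the Southern Hemisphere f is negative: f = −1.36×10⁻⁴ s⁻¹.
Component geostrophic relations (x east, y north):
u_g = −(1/(fρ)) ∂P/∂y,  v_g = (1/(fρ)) ∂P/∂x
u_g = −(−3.4×10⁻³)/(−1.36×10⁻⁴ × 1.02) = −24.5 m/s;  v_g = (3.0×10⁻³)/(−1.36×10⁻⁴ × 1.02) = −21.6 m/s
|V_g| = √(u_g² + v_g²) = 32.7 m/s

32.7 m/s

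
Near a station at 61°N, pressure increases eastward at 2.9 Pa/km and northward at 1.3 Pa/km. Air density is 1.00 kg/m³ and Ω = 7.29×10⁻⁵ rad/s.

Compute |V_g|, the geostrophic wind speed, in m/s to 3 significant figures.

Coriolis parameter at 61°N:
f = 2Ω sin φ = 2 × 7.29×10⁻⁵ × sin 61° = 1.28×10⁻⁴ s⁻¹
Component geostrophic relations (x east, y north):
u_g = −(1/(fρ)) ∂P/∂y,  v_g = (1/(fρ)) ∂P/∂x
u_g = −(1.3×10⁻³)/(1.28×10⁻⁴ × 1.00) = −10.2 m/s;  v_g = (2.9×10⁻³)/(1.28×10⁻⁴ × 1.00) = 22.7 m/s
|V_g| = √(u_g² + v_g²) = 24.9 m/s

24.9 m/s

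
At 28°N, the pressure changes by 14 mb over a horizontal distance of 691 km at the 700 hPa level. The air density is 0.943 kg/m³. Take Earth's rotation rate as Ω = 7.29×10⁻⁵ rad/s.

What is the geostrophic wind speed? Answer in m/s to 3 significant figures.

31.4 m/s

Coriolis parameter at 28°N:
f = 2Ω sin φ = 2 × 7.29×10⁻⁵ × sin 28° = 6.84×10⁻⁵ s⁻¹
Pressure gradient: |∂P/∂n| = 1400 Pa / 691000 m = 2.03×10⁻³ Pa/m
Geostrophic balance (pressure-gradient force = Coriolis force):
V_g = (1/(fρ)) |∂P/∂n| = 2.03×10⁻³ / (6.84×10⁻⁵ × 0.943) = 31.4 m/s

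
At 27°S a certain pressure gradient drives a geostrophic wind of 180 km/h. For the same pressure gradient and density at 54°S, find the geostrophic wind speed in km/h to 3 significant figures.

With the same pressure gradient and density, V_g ∝ 1/f ∝ 1/sin φ.
V₂ = V₁ · sin φ₁ / sin φ₂ = 180 × sin 27° / sin 54°
V₂ = 180 × 0.4540/0.8090 = 101 km/h

101 km/h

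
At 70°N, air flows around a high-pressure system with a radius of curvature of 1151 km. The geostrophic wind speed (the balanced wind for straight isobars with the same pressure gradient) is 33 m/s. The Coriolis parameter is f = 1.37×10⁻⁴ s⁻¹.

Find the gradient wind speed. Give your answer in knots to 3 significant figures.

Around a high, pressure-gradient force acts outward with centrifugal, so Coriolis balances both:
fV = (1/ρ)|∂P/∂n| + V²/R  →  V² − fR·V + fR·V_g = 0
With fR = 1.37×10⁻⁴ × 1151×10³ m = 158 m/s:
V = [fR − √((fR)² − 4 fR V_g)]/2 = [158 − √(158² − 4×158×33)]/2 = 47 m/s
Supergeostrophic (V > V_g = 33 m/s), as expected around a high.
Converting: 47 m/s × 1.944 = 91.4 knots

91.4 knots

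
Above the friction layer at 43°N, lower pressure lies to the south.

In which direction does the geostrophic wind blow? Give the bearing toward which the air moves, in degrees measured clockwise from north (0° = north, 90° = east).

The pressure-gradient force points toward the south (bearing 180°).
Geostrophic balance: in the Northern Hemisphere the Coriolis force deflects motion to the right, so the geostrophic wind blows 90° to the right of the pressure-gradient force (low pressure on the left).
Rotating 180° by 90° clockwise gives 270° — the wind blows toward the west.

270°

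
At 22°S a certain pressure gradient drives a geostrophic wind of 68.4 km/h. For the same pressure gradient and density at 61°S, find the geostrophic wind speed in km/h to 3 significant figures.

29.3 km/h

With the same pressure gradient and density, V_g ∝ 1/f ∝ 1/sin φ.
V₂ = V₁ · sin φ₁ / sin φ₂ = 68.4 × sin 22° / sin 61°
V₂ = 68.4 × 0.3746/0.8746 = 29.3 km/h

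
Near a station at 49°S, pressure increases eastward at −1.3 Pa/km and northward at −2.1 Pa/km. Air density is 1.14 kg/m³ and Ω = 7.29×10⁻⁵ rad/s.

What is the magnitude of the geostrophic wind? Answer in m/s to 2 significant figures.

Coriolis parameter at 49°S:
f = 2Ω sin φ = 2 × 7.29×10⁻⁵ × sin 49° = 1.10×10⁻⁴ s⁻¹
In the Southern Hemisphere f is negative: f = −1.10×10⁻⁴ s⁻¹.
Component geostrophic relations (x east, y north):
u_g = −(1/(fρ)) ∂P/∂y,  v_g = (1/(fρ)) ∂P/∂x
u_g = −(−2.1×10⁻³)/(−1.10×10⁻⁴ × 1.14) = −16.7 m/s;  v_g = (−1.3×10⁻³)/(−1.10×10⁻⁴ × 1.14) = 10.4 m/s
|V_g| = √(u_g² + v_g²) = 19.7 m/s

20 m/s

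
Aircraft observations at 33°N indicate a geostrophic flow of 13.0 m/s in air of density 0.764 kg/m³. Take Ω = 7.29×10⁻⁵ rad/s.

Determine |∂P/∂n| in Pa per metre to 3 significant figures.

Coriolis parameter at 33°N:
f = 2Ω sin φ = 2 × 7.29×10⁻⁵ × sin 33° = 7.94×10⁻⁵ s⁻¹
Geostrophic balance rearranged: |∂P/∂n| = f ρ V_g
|∂P/∂n| = 7.94×10⁻⁵ × 0.764 × 13.0 = 7.89×10⁻⁴ Pa/m

7.89×10⁻⁴ Pa/m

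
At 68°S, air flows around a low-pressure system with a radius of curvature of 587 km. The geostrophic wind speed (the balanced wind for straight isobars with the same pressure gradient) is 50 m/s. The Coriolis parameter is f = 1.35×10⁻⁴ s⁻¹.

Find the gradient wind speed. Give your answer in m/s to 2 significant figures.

35 m/s

Around a low, centrifugal force acts outward with Coriolis, so pressure-gradient force balances both:
(1/ρ)|∂P/∂n| = fV + V²/R  →  V² + fR·V − fR·V_g = 0
With fR = 1.35×10⁻⁴ × 587×10³ m = 79.2 m/s:
V = [−fR + √((fR)² + 4 fR V_g)]/2 = [−79.2 + √(79.2² + 4×79.2×50)]/2 = 34.8 m/s
Subgeostrophic (V < V_g = 50 m/s), as expected around a low.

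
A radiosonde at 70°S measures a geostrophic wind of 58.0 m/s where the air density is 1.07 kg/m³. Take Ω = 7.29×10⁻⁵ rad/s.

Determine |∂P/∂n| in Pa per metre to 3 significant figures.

8.50×10⁻³ Pa/m

Coriolis parameter at 70°S:
f = 2Ω sin φ = 2 × 7.29×10⁻⁵ × sin 70° = 1.37×10⁻⁴ s⁻¹
Geostrophic balance rearranged: |∂P/∂n| = f ρ V_g
|∂P/∂n| = 1.37×10⁻⁴ × 1.07 × 58.0 = 8.50×10⁻³ Pa/m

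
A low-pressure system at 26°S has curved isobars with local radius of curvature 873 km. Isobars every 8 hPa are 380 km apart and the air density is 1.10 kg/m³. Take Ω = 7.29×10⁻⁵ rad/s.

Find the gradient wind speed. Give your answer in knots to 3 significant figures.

Coriolis parameter at 26°S:
f = 2Ω sin φ = 2 × 7.29×10⁻⁵ × sin 26° = 6.39×10⁻⁵ s⁻¹
Pressure gradient: |∂P/∂n| = 800 Pa / 380000 m = 2.11×10⁻³ Pa/m
Geostrophic speed: V_g = |∂P/∂n|/(fρ) = 2.11×10⁻³/(6.39×10⁻⁵ × 1.10) = 29.9 m/s
Around a low, centrifugal force acts outward with Coriolis, so pressure-gradient force balances both:
(1/ρ)|∂P/∂n| = fV + V²/R  →  V² + fR·V − fR·V_g = 0
With fR = 6.39×10⁻⁵ × 873×10³ m = 55.8 m/s:
V = [−fR + √((fR)² + 4 fR V_g)]/2 = [−55.8 + √(55.8² + 4×55.8×29.9)]/2 = 21.6 m/s
Subgeostrophic (V < V_g = 29.9 m/s), as expected around a low.
Converting: 21.6 m/s × 1.944 = 42.0 knots

42.0 knots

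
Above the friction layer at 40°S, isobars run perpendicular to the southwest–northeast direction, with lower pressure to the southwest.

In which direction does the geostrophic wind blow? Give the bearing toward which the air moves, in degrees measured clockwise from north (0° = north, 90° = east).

135°

The pressure-gradient force points toward the southwest (bearing 225°).
Geostrophic balance: in the Southern Hemisphere the Coriolis force deflects motion to the left, so the geostrophic wind blows 90° to the left of the pressure-gradient force (low pressure on the right).
Rotating 225° by 90° counterclockwise gives 135° — the wind blows toward the southeast.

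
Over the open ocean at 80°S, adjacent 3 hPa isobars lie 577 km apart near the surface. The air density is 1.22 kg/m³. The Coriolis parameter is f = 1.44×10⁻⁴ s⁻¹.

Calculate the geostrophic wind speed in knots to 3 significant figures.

Pressure gradient: |∂P/∂n| = 300 Pa / 577000 m = 5.20×10⁻⁴ Pa/m
Geostrophic balance (pressure-gradient force = Coriolis force):
V_g = (1/(fρ)) |∂P/∂n| = 5.20×10⁻⁴ / (1.44×10⁻⁴ × 1.22) = 2.96 m/s
Converting: 2.96 m/s × 1.944 = 5.75 knots

5.75 knots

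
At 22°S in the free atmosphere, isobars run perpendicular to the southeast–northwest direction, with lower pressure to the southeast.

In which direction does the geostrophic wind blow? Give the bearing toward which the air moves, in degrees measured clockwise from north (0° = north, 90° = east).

The pressure-gradient force points toward the southeast (bearing 135°).
Geostrophic balance: in the Southern Hemisphere the Coriolis force deflects motion to the left, so the geostrophic wind blows 90° to the left of the pressure-gradient force (low pressure on the right).
Rotating 135° by 90° counterclockwise gives 045° — the wind blows toward the northeast.

045°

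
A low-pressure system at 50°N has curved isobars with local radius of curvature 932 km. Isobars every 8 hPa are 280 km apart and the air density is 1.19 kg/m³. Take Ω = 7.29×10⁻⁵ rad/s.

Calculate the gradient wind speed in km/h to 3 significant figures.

65.8 km/h

Coriolis parameter at 50°N:
f = 2Ω sin φ = 2 × 7.29×10⁻⁵ × sin 50° = 1.12×10⁻⁴ s⁻¹
Pressure gradient: |∂P/∂n| = 800 Pa / 280000 m = 2.86×10⁻³ Pa/m
Geostrophic speed: V_g = |∂P/∂n|/(fρ) = 2.86×10⁻³/(1.12×10⁻⁴ × 1.19) = 21.5 m/s
Around a low, centrifugal force acts outward with Coriolis, so pressure-gradient force balances both:
(1/ρ)|∂P/∂n| = fV + V²/R  →  V² + fR·V − fR·V_g = 0
With fR = 1.12×10⁻⁴ × 932×10³ m = 104 m/s:
V = [−fR + √((fR)² + 4 fR V_g)]/2 = [−104 + √(104² + 4×104×21.5)]/2 = 18.3 m/s
Subgeostrophic (V < V_g = 21.5 m/s), as expected around a low.
Converting: 18.3 m/s × 3.6 = 65.8 km/h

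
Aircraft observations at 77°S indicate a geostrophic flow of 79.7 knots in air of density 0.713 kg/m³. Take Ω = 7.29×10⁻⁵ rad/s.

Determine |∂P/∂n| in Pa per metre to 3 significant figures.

Coriolis parameter at 77°S:
f = 2Ω sin φ = 2 × 7.29×10⁻⁵ × sin 77° = 1.42×10⁻⁴ s⁻¹
Wind speed in SI: 79.7 knots = 41.0 m/s
Geostrophic balance rearranged: |∂P/∂n| = f ρ V_g
|∂P/∂n| = 1.42×10⁻⁴ × 0.713 × 41.0 = 4.15×10⁻³ Pa/m

4.15×10⁻³ Pa/m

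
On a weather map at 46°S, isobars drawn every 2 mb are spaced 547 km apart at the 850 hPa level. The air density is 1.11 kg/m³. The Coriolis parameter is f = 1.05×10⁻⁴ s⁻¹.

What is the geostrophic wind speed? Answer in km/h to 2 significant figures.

Pressure gradient: |∂P/∂n| = 200 Pa / 547000 m = 3.66×10⁻⁴ Pa/m
Geostrophic balance (pressure-gradient force = Coriolis force):
V_g = (1/(fρ)) |∂P/∂n| = 3.66×10⁻⁴ / (1.05×10⁻⁴ × 1.11) = 3.14 m/s
Converting: 3.14 m/s × 3.6 = 11 km/h

11 km/h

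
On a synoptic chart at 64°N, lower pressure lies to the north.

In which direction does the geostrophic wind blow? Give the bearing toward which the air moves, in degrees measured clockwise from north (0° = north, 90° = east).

The pressure-gradient force points toward the north (bearing 000°).
Geostrophic balance: in the Northern Hemisphere the Coriolis force deflects motion to the right, so the geostrophic wind blows 90° to the right of the pressure-gradient force (low pressure on the left).
Rotating 000° by 90° clockwise gives 090° — the wind blows toward the east.

090°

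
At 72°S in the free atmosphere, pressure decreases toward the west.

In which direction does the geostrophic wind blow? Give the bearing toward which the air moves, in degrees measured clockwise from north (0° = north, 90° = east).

The pressure-gradient force points toward the west (bearing 270°).
Geostrophic balance: in the Southern Hemisphere the Coriolis force deflects motion to the left, so the geostrophic wind blows 90° to the left of the pressure-gradient force (low pressure on the right).
Rotating 270° by 90° counterclockwise gives 180° — the wind blows toward the south.

180°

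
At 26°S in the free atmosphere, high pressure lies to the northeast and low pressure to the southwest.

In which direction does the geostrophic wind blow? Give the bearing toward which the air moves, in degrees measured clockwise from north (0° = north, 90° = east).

The pressure-gradient force points toward the southwest (bearing 225°).
Geostrophic balance: in the Southern Hemisphere the Coriolis force deflects motion to the left, so the geostrophic wind blows 90° to the left of the pressure-gradient force (low pressure on the right).
Rotating 225° by 90° counterclockwise gives 135° — the wind blows toward the southeast.

135°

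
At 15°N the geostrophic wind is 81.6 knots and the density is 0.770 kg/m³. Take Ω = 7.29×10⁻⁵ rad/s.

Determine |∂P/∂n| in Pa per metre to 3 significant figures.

1.22×10⁻³ Pa/m

Coriolis parameter at 15°N:
f = 2Ω sin φ = 2 × 7.29×10⁻⁵ × sin 15° = 3.77×10⁻⁵ s⁻¹
Wind speed in SI: 81.6 knots = 42.0 m/s
Geostrophic balance rearranged: |∂P/∂n| = f ρ V_g
|∂P/∂n| = 3.77×10⁻⁵ × 0.770 × 42.0 = 1.22×10⁻³ Pa/m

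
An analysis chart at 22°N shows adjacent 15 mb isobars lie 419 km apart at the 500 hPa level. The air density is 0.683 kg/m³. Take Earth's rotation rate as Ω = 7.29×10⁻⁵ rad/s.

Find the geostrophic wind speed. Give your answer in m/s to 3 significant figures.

Coriolis parameter at 22°N:
f = 2Ω sin φ = 2 × 7.29×10⁻⁵ × sin 22° = 5.46×10⁻⁵ s⁻¹
Pressure gradient: |∂P/∂n| = 1500 Pa / 419000 m = 3.58×10⁻³ Pa/m
Geostrophic balance (pressure-gradient force = Coriolis force):
V_g = (1/(fρ)) |∂P/∂n| = 3.58×10⁻³ / (5.46×10⁻⁵ × 0.683) = 96.0 m/s

96.0 m/s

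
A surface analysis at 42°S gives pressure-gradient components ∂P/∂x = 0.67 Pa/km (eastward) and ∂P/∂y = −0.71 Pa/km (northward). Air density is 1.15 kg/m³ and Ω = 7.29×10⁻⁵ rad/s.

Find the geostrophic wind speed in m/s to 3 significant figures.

Coriolis parameter at 42°S:
f = 2Ω sin φ = 2 × 7.29×10⁻⁵ × sin 42° = 9.76×10⁻⁵ s⁻¹
In the Southern Hemisphere f is negative: f = −9.76×10⁻⁵ s⁻¹.
Component geostrophic relations (x east, y north):
u_g = −(1/(fρ)) ∂P/∂y,  v_g = (1/(fρ)) ∂P/∂x
u_g = −(−0.71×10⁻³)/(−9.76×10⁻⁵ × 1.15) = −6.33 m/s;  v_g = (0.67×10⁻³)/(−9.76×10⁻⁵ × 1.15) = −5.97 m/s
|V_g| = √(u_g² + v_g²) = 8.70 m/s

8.70 m/s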